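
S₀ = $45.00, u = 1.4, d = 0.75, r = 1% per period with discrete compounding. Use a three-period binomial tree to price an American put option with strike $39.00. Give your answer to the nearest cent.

Risk-neutral probability p = (1 + 0.01 − 0.75)/(1.4 − 0.75) = 0.2600/0.6500 = 0.4000
Terminal stock prices: S_uuu = 123.5, S_uud = 66.15, S_udd = 35.44, S_ddd = 18.98
Terminal payoffs (K − S): max(-84.48, 0) = 0, max(-27.15, 0) = 0, max(3.563, 0) = 3.563, max(20.02, 0) = 20.02
Node uu (S = 88.2): continuation = 1/1.01·[0.4000·0.0000 + 0.6000·0.0000] = 0.0000; exercise value = 0.0000 ≤ continuation, so V_uu = 0.0000
Node ud (S = 47.25): continuation = 1/1.01·[0.4000·0.0000 + 0.6000·3.5625] = 2.1163; exercise value = 0.0000 ≤ continuation, so V_ud = 2.1163
Node dd (S = 25.31): continuation = 1/1.01·[0.4000·3.5625 + 0.6000·20.0156] = 13.3014; exercise value = 13.6875 > continuation, so V_dd = 13.6875 (exercise)
Node u (S = 63): continuation = 1/1.01·[0.4000·0.0000 + 0.6000·2.1163] = 1.2572; exercise value = 0.0000 ≤ continuation, so V_u = 1.2572
Node d (S = 33.75): continuation = 1/1.01·[0.4000·2.1163 + 0.6000·13.6875] = 8.9693; exercise value = 5.2500 ≤ continuation, so V_d = 8.9693
Node 0 (S = 45): continuation = 1/1.01·[0.4000·1.2572 + 0.6000·8.9693] = 5.8262; exercise value = 0.0000 ≤ continuation, so V_0 = 5.8262

$5.83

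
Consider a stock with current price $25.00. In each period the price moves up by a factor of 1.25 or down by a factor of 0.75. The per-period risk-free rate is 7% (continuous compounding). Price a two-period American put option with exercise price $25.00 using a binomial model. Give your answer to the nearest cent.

$2.38

Risk-neutral probability p = (e^0.07 − 0.75)/(1.25 − 0.75) = 0.3225/0.5000 = 0.6450
Terminal stock prices: S_uu = 39.06, S_ud = 23.44, S_dd = 14.06
Terminal payoffs (K − S): max(-14.06, 0) = 0, max(1.562, 0) = 1.562, max(10.94, 0) = 10.94
Node u (S = 31.25): continuation = e^(−0.07)·[0.6450·0.0000 + 0.3550·1.5625] = 0.5172; exercise value = 0.0000 ≤ continuation, so V_u = 0.5172
Node d (S = 18.75): continuation = e^(−0.07)·[0.6450·1.5625 + 0.3550·10.9375] = 4.5598; exercise value = 6.2500 > continuation, so V_d = 6.2500 (exercise)
Node 0 (S = 25): continuation = e^(−0.07)·[0.6450·0.5172 + 0.3550·6.2500] = 2.3797; exercise value = 0.0000 ≤ continuation, so V_0 = 2.3797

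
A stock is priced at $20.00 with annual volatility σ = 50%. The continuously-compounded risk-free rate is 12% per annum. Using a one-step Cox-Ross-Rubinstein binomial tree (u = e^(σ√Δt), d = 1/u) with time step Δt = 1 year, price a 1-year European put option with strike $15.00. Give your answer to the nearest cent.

CRR parameters: u = e^(σ√Δt) = e^(0.5·√1) = 1.6487, d = 1/u = 0.6065
Per-period rate: rΔt = 0.12·1 = 0.12, so R = e^0.12 = 1.1275
Risk-neutral probability p = (e^0.12 − 0.6065)/(1.6487 − 0.6065) = 0.5210/1.0422 = 0.4999
Terminal stock prices: S_u = 32.97, S_d = 12.13
Terminal payoffs (K − S): max(-17.97, 0) = 0, max(2.869, 0) = 2.869
Node 0 (S = 20): V_0 = e^(−0.12)·[0.4999·0.0000 + 0.5001·2.8694] = 1.2728

$1.27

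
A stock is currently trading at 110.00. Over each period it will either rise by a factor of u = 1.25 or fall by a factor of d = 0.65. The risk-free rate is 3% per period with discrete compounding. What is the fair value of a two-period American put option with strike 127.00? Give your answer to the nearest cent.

27.99

Risk-neutral probability p = (1 + 0.03 − 0.65)/(1.25 − 0.65) = 0.3800/0.6000 = 0.6333
Terminal stock prices: S_uu = 171.9, S_ud = 89.38, S_dd = 46.48
Terminal payoffs (K − S): max(-44.88, 0) = 0, max(37.62, 0) = 37.62, max(80.53, 0) = 80.53
Node u (S = 137.5): continuation = 1/1.03·[0.6333·0.0000 + 0.3667·37.6250] = 13.3940; exercise value = 0.0000 ≤ continuation, so V_u = 13.3940
Node d (S = 71.5): continuation = 1/1.03·[0.6333·37.6250 + 0.3667·80.5250] = 51.8010; exercise value = 55.5000 > continuation, so V_d = 55.5000 (exercise)
Node 0 (S = 110): continuation = 1/1.03·[0.6333·13.3940 + 0.3667·55.5000] = 27.9931; exercise value = 17.0000 ≤ continuation, so V_0 = 27.9931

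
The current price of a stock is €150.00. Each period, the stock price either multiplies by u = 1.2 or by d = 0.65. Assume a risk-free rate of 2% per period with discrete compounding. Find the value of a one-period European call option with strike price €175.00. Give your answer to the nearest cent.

Risk-neutral probability p = (1 + 0.02 − 0.65)/(1.2 − 0.65) = 0.3700/0.5500 = 0.6727
Terminal stock prices: S_u = 180, S_d = 97.5
Terminal payoffs (S − K): max(5, 0) = 5, max(-77.5, 0) = 0
Node 0 (S = 150): V_0 = 1/1.02·[0.6727·5.0000 + 0.3273·0.0000] = 3.2977

€3.30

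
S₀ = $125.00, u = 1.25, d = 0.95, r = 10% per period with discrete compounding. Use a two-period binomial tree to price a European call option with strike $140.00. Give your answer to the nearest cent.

Risk-neutral probability p = (1 + 0.1 − 0.95)/(1.25 − 0.95) = 0.1500/0.3000 = 0.5000
Terminal stock prices: S_uu = 195.3, S_ud = 148.4, S_dd = 112.8
Terminal payoffs (S − K): max(55.31, 0) = 55.31, max(8.438, 0) = 8.438, max(-27.19, 0) = 0
Node u (S = 156.2): V_u = 1/1.1·[0.5000·55.3125 + 0.5000·8.4375] = 28.9773
Node d (S = 118.8): V_d = 1/1.1·[0.5000·8.4375 + 0.5000·0.0000] = 3.8352
Node 0 (S = 125): V_0 = 1/1.1·[0.5000·28.9773 + 0.5000·3.8352] = 14.9148

$14.91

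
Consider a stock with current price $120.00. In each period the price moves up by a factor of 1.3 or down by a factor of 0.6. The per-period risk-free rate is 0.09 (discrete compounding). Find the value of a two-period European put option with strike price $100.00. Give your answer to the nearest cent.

$6.57

Risk-neutral probability p = (1 + 0.09 − 0.6)/(1.3 − 0.6) = 0.4900/0.7000 = 0.7000
Terminal stock prices: S_uu = 202.8, S_ud = 93.6, S_dd = 43.2
Terminal payoffs (K − S): max(-102.8, 0) = 0, max(6.4, 0) = 6.4, max(56.8, 0) = 56.8
Node u (S = 156): V_u = 1/1.09·[0.7000·0.0000 + 0.3000·6.4000] = 1.7615
Node d (S = 72): V_d = 1/1.09·[0.7000·6.4000 + 0.3000·56.8000] = 19.7431
Node 0 (S = 120): V_0 = 1/1.09·[0.7000·1.7615 + 0.3000·19.7431] = 6.5651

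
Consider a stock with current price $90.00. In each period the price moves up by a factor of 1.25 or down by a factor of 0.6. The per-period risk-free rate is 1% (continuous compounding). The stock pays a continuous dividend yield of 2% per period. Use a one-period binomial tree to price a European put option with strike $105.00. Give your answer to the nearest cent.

Per-period risk-free factor R = e^0.01 = 1.0101; dividend-adjusted growth = e^(0.01−0.02) = 0.9900.
Risk-neutral probability p = (0.9900 − 0.6)/(1.25 − 0.6) = 0.3900/0.6500 = 0.6001
Terminal stock prices: S_u = 112.5, S_d = 54
Terminal payoffs (K − S): max(-7.5, 0) = 0, max(51, 0) = 51
Node 0 (S = 90): V_0 = e^(−0.01)·[0.6001·0.0000 + 0.3999·51.0000] = 20.1931

$20.19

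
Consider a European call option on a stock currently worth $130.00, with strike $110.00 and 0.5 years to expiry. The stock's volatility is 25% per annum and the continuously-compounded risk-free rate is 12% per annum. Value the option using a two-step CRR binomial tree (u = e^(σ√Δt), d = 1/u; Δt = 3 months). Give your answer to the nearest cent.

CRR parameters: u = e^(σ√Δt) = e^(0.25·√0.25) = 1.1331, d = 1/u = 0.8825
Per-period rate: rΔt = 0.12·0.25 = 0.03, so R = e^0.03 = 1.0305
Risk-neutral probability p = (e^0.03 − 0.8825)/(1.1331 − 0.8825) = 0.1480/0.2507 = 0.5903
Terminal stock prices: S_uu = 166.9, S_ud = 130, S_dd = 101.2
Terminal payoffs (S − K): max(56.92, 0) = 56.92, max(20, 0) = 20, max(-8.756, 0) = 0
Node u (S = 147.3): V_u = e^(−0.03)·[0.5903·56.9233 + 0.4097·20.0000] = 40.5603
Node d (S = 114.7): V_d = e^(−0.03)·[0.5903·20.0000 + 0.4097·0.0000] = 11.4569
Node 0 (S = 130): V_0 = e^(−0.03)·[0.5903·40.5603 + 0.4097·11.4569] = 27.7901

$27.79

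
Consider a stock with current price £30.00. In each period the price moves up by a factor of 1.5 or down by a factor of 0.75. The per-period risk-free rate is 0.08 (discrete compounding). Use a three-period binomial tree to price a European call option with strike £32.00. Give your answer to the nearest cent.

£9.49

Risk-neutral probability p = (1 + 0.08 − 0.75)/(1.5 − 0.75) = 0.3300/0.7500 = 0.4400
Terminal stock prices: S_uuu = 101.2, S_uud = 50.62, S_udd = 25.31, S_ddd = 12.66
Terminal payoffs (S − K): max(69.25, 0) = 69.25, max(18.62, 0) = 18.62, max(-6.688, 0) = 0, max(-19.34, 0) = 0
Node uu (S = 67.5): V_uu = 1/1.08·[0.4400·69.2500 + 0.5600·18.6250] = 37.8704
Node ud (S = 33.75): V_ud = 1/1.08·[0.4400·18.6250 + 0.5600·0.0000] = 7.5880
Node dd (S = 16.88): V_dd = 1/1.08·[0.4400·0.0000 + 0.5600·0.0000] = 0.0000
Node u (S = 45): V_u = 1/1.08·[0.4400·37.8704 + 0.5600·7.5880] = 19.3632
Node d (S = 22.5): V_d = 1/1.08·[0.4400·7.5880 + 0.5600·0.0000] = 3.0914
Node 0 (S = 30): V_0 = 1/1.08·[0.4400·19.3632 + 0.5600·3.0914] = 9.4916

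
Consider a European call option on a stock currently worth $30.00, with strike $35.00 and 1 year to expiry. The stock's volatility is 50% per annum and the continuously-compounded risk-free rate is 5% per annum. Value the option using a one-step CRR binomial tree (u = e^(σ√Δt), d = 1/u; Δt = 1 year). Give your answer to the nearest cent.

CRR parameters: u = e^(σ√Δt) = e^(0.5·√1) = 1.6487, d = 1/u = 0.6065
Per-period rate: rΔt = 0.05·1 = 0.05, so R = e^0.05 = 1.0513
Risk-neutral probability p = (e^0.05 − 0.6065)/(1.6487 − 0.6065) = 0.4447/1.0422 = 0.4267
Terminal stock prices: S_u = 49.46, S_d = 18.2
Terminal payoffs (S − K): max(14.46, 0) = 14.46, max(-16.8, 0) = 0
Node 0 (S = 30): V_0 = e^(−0.05)·[0.4267·14.4616 + 0.5733·0.0000] = 5.8703

$5.87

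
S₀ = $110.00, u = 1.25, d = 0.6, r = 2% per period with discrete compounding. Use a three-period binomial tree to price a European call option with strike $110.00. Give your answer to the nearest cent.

$26.65

Risk-neutral probability p = (1 + 0.02 − 0.6)/(1.25 − 0.6) = 0.4200/0.6500 = 0.6462
Terminal stock prices: S_uuu = 214.8, S_uud = 103.1, S_udd = 49.5, S_ddd = 23.76
Terminal payoffs (S − K): max(104.8, 0) = 104.8, max(-6.875, 0) = 0, max(-60.5, 0) = 0, max(-86.24, 0) = 0
Node uu (S = 171.9): V_uu = 1/1.02·[0.6462·104.8438 + 0.3538·0.0000] = 66.4169
Node ud (S = 82.5): V_ud = 1/1.02·[0.6462·0.0000 + 0.3538·0.0000] = 0.0000
Node dd (S = 39.6): V_dd = 1/1.02·[0.6462·0.0000 + 0.3538·0.0000] = 0.0000
Node u (S = 137.5): V_u = 1/1.02·[0.6462·66.4169 + 0.3538·0.0000] = 42.0740
Node d (S = 66): V_d = 1/1.02·[0.6462·0.0000 + 0.3538·0.0000] = 0.0000
Node 0 (S = 110): V_0 = 1/1.02·[0.6462·42.0740 + 0.3538·0.0000] = 26.6532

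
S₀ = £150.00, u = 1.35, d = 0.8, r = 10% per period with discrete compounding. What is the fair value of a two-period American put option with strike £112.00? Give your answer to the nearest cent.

Risk-neutral probability p = (1 + 0.1 − 0.8)/(1.35 − 0.8) = 0.3000/0.5500 = 0.5455
Terminal stock prices: S_uu = 273.4, S_ud = 162, S_dd = 96
Terminal payoffs (K − S): max(-161.4, 0) = 0, max(-50, 0) = 0, max(16, 0) = 16
Node u (S = 202.5): continuation = 1/1.1·[0.5455·0.0000 + 0.4545·0.0000] = 0.0000; exercise value = 0.0000 ≤ continuation, so V_u = 0.0000
Node d (S = 120): continuation = 1/1.1·[0.5455·0.0000 + 0.4545·16.0000] = 6.6116; exercise value = 0.0000 ≤ continuation, so V_d = 6.6116
Node 0 (S = 150): continuation = 1/1.1·[0.5455·0.0000 + 0.4545·6.6116] = 2.7321; exercise value = 0.0000 ≤ continuation, so V_0 = 2.7321

£2.73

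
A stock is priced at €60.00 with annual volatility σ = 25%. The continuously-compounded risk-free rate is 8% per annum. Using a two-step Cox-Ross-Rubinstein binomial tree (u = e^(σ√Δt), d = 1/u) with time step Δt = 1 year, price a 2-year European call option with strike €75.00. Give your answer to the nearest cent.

CRR parameters: u = e^(σ√Δt) = e^(0.25·√1) = 1.2840, d = 1/u = 0.7788
Per-period rate: rΔt = 0.08·1 = 0.08, so R = e^0.08 = 1.0833
Risk-neutral probability p = (e^0.08 − 0.7788)/(1.2840 − 0.7788) = 0.3045/0.5052 = 0.6027
Terminal stock prices: S_uu = 98.92, S_ud = 60, S_dd = 36.39
Terminal payoffs (S − K): max(23.92, 0) = 23.92, max(-15, 0) = 0, max(-38.61, 0) = 0
Node u (S = 77.04): V_u = e^(−0.08)·[0.6027·23.9233 + 0.3973·0.0000] = 13.3095
Node d (S = 46.73): V_d = e^(−0.08)·[0.6027·0.0000 + 0.3973·0.0000] = 0.0000
Node 0 (S = 60): V_0 = e^(−0.08)·[0.6027·13.3095 + 0.3973·0.0000] = 7.4046

€7.40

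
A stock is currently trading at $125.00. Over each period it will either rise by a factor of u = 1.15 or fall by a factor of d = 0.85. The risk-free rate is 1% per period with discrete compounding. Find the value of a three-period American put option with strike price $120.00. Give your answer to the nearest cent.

$9.98

Risk-neutral probability p = (1 + 0.01 − 0.85)/(1.15 − 0.85) = 0.1600/0.3000 = 0.5333
Terminal stock prices: S_uuu = 190.1, S_uud = 140.5, S_udd = 103.9, S_ddd = 76.77
Terminal payoffs (K − S): max(-70.11, 0) = 0, max(-20.52, 0) = 0, max(16.14, 0) = 16.14, max(43.23, 0) = 43.23
Node uu (S = 165.3): continuation = 1/1.01·[0.5333·0.0000 + 0.4667·0.0000] = 0.0000; exercise value = 0.0000 ≤ continuation, so V_uu = 0.0000
Node ud (S = 122.2): continuation = 1/1.01·[0.5333·0.0000 + 0.4667·16.1406] = 7.4577; exercise value = 0.0000 ≤ continuation, so V_ud = 7.4577
Node dd (S = 90.31): continuation = 1/1.01·[0.5333·16.1406 + 0.4667·43.2344] = 28.4994; exercise value = 29.6875 > continuation, so V_dd = 29.6875 (exercise)
Node u (S = 143.8): continuation = 1/1.01·[0.5333·0.0000 + 0.4667·7.4577] = 3.4458; exercise value = 0.0000 ≤ continuation, so V_u = 3.4458
Node d (S = 106.2): continuation = 1/1.01·[0.5333·7.4577 + 0.4667·29.6875] = 17.6551; exercise value = 13.7500 ≤ continuation, so V_d = 17.6551
Node 0 (S = 125): continuation = 1/1.01·[0.5333·3.4458 + 0.4667·17.6551] = 9.9770; exercise value = 0.0000 ≤ continuation, so V_0 = 9.9770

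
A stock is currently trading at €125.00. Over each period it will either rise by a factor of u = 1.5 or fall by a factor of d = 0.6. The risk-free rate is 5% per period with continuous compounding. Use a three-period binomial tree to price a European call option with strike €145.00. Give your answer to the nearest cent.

Risk-neutral probability p = (e^0.05 − 0.6)/(1.5 − 0.6) = 0.4513/0.9000 = 0.5014
Terminal stock prices: S_uuu = 421.9, S_uud = 168.8, S_udd = 67.5, S_ddd = 27
Terminal payoffs (S − K): max(276.9, 0) = 276.9, max(23.75, 0) = 23.75, max(-77.5, 0) = 0, max(-118, 0) = 0
Node uu (S = 281.2): V_uu = e^(−0.05)·[0.5014·276.8750 + 0.4986·23.7500] = 143.3217
Node ud (S = 112.5): V_ud = e^(−0.05)·[0.5014·23.7500 + 0.4986·0.0000] = 11.3278
Node dd (S = 45): V_dd = e^(−0.05)·[0.5014·0.0000 + 0.4986·0.0000] = 0.0000
Node u (S = 187.5): V_u = e^(−0.05)·[0.5014·143.3217 + 0.4986·11.3278] = 73.7309
Node d (S = 75): V_d = e^(−0.05)·[0.5014·11.3278 + 0.4986·0.0000] = 5.4029
Node 0 (S = 125): V_0 = e^(−0.05)·[0.5014·73.7309 + 0.4986·5.4029] = 37.7290

€37.73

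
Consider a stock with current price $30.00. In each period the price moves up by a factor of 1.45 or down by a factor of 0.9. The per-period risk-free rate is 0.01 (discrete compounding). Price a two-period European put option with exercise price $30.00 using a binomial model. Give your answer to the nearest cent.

Risk-neutral probability p = (1 + 0.01 − 0.9)/(1.45 − 0.9) = 0.1100/0.5500 = 0.2000
Terminal stock prices: S_uu = 63.08, S_ud = 39.15, S_dd = 24.3
Terminal payoffs (K − S): max(-33.08, 0) = 0, max(-9.15, 0) = 0, max(5.7, 0) = 5.7
Node u (S = 43.5): V_u = 1/1.01·[0.2000·0.0000 + 0.8000·0.0000] = 0.0000
Node d (S = 27): V_d = 1/1.01·[0.2000·0.0000 + 0.8000·5.7000] = 4.5149
Node 0 (S = 30): V_0 = 1/1.01·[0.2000·0.0000 + 0.8000·4.5149] = 3.5761

$3.58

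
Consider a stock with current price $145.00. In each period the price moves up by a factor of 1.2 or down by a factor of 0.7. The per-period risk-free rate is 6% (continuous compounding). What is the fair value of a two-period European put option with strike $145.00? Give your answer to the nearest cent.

Risk-neutral probability p = (e^0.06 − 0.7)/(1.2 − 0.7) = 0.3618/0.5000 = 0.7237
Terminal stock prices: S_uu = 208.8, S_ud = 121.8, S_dd = 71.05
Terminal payoffs (K − S): max(-63.8, 0) = 0, max(23.2, 0) = 23.2, max(73.95, 0) = 73.95
Node u (S = 174): V_u = e^(−0.06)·[0.7237·0.0000 + 0.2763·23.2000] = 6.0374
Node d (S = 101.5): V_d = e^(−0.06)·[0.7237·23.2000 + 0.2763·73.9500] = 35.0559
Node 0 (S = 145): V_0 = e^(−0.06)·[0.7237·6.0374 + 0.2763·35.0559] = 13.2375

$13.24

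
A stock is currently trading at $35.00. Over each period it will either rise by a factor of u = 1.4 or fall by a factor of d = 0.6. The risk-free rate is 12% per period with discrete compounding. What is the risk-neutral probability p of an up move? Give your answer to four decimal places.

p = 0.6500

Risk-neutral probability p = (1 + 0.12 − 0.6)/(1.4 − 0.6) = 0.5200/0.8000 = 0.6500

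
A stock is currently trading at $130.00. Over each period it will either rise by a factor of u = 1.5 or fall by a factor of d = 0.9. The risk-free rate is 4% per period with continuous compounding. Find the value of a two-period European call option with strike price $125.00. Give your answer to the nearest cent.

$25.26

Risk-neutral probability p = (e^0.04 − 0.9)/(1.5 − 0.9) = 0.1408/0.6000 = 0.2347
Terminal stock prices: S_uu = 292.5, S_ud = 175.5, S_dd = 105.3
Terminal payoffs (S − K): max(167.5, 0) = 167.5, max(50.5, 0) = 50.5, max(-19.7, 0) = 0
Node u (S = 195): V_u = e^(−0.04)·[0.2347·167.5000 + 0.7653·50.5000] = 74.9013
Node d (S = 117): V_d = e^(−0.04)·[0.2347·50.5000 + 0.7653·0.0000] = 11.3869
Node 0 (S = 130): V_0 = e^(−0.04)·[0.2347·74.9013 + 0.7653·11.3869] = 25.2618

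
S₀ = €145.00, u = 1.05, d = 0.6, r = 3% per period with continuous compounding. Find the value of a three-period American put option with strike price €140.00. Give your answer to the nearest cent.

Risk-neutral probability p = (e^0.03 − 0.6)/(1.05 − 0.6) = 0.4305/0.4500 = 0.9566
Terminal stock prices: S_uuu = 167.9, S_uud = 95.92, S_udd = 54.81, S_ddd = 31.32
Terminal payoffs (K − S): max(-27.86, 0) = 0, max(44.08, 0) = 44.08, max(85.19, 0) = 85.19, max(108.7, 0) = 108.7
Node uu (S = 159.9): continuation = e^(−0.03)·[0.9566·0.0000 + 0.0434·44.0825] = 1.8581; exercise value = 0.0000 ≤ continuation, so V_uu = 1.8581
Node ud (S = 91.35): continuation = e^(−0.03)·[0.9566·44.0825 + 0.0434·85.1900] = 44.5124; exercise value = 48.6500 > continuation, so V_ud = 48.6500 (exercise)
Node dd (S = 52.2): continuation = e^(−0.03)·[0.9566·85.1900 + 0.0434·108.6800] = 83.6624; exercise value = 87.8000 > continuation, so V_dd = 87.8000 (exercise)
Node u (S = 152.2): continuation = e^(−0.03)·[0.9566·1.8581 + 0.0434·48.6500] = 3.7755; exercise value = 0.0000 ≤ continuation, so V_u = 3.7755
Node d (S = 87): continuation = e^(−0.03)·[0.9566·48.6500 + 0.0434·87.8000] = 48.8624; exercise value = 53.0000 > continuation, so V_d = 53.0000 (exercise)
Node 0 (S = 145): continuation = e^(−0.03)·[0.9566·3.7755 + 0.0434·53.0000] = 5.7388; exercise value = 0.0000 ≤ continuation, so V_0 = 5.7388

€5.74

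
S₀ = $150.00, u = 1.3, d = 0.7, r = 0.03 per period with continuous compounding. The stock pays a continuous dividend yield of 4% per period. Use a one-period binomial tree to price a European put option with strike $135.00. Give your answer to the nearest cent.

Per-period risk-free factor R = e^0.03 = 1.0305; dividend-adjusted growth = e^(0.03−0.04) = 0.9900.
Risk-neutral probability p = (0.9900 − 0.7)/(1.3 − 0.7) = 0.2900/0.6000 = 0.4834
Terminal stock prices: S_u = 195, S_d = 105
Terminal payoffs (K − S): max(-60, 0) = 0, max(30, 0) = 30
Node 0 (S = 150): V_0 = e^(−0.03)·[0.4834·0.0000 + 0.5166·30.0000] = 15.0395

$15.04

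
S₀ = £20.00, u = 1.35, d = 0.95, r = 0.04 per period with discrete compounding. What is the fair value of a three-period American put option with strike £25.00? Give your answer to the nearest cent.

Risk-neutral probability p = (1 + 0.04 − 0.95)/(1.35 − 0.95) = 0.0900/0.4000 = 0.2250
Terminal stock prices: S_uuu = 49.21, S_uud = 34.63, S_udd = 24.37, S_ddd = 17.15
Terminal payoffs (K − S): max(-24.21, 0) = 0, max(-9.627, 0) = 0, max(0.6325, 0) = 0.6325, max(7.853, 0) = 7.853
Node uu (S = 36.45): continuation = 1/1.04·[0.2250·0.0000 + 0.7750·0.0000] = 0.0000; exercise value = 0.0000 ≤ continuation, so V_uu = 0.0000
Node ud (S = 25.65): continuation = 1/1.04·[0.2250·0.0000 + 0.7750·0.6325] = 0.4713; exercise value = 0.0000 ≤ continuation, so V_ud = 0.4713
Node dd (S = 18.05): continuation = 1/1.04·[0.2250·0.6325 + 0.7750·7.8525] = 5.9885; exercise value = 6.9500 > continuation, so V_dd = 6.9500 (exercise)
Node u (S = 27): continuation = 1/1.04·[0.2250·0.0000 + 0.7750·0.4713] = 0.3512; exercise value = 0.0000 ≤ continuation, so V_u = 0.3512
Node d (S = 19): continuation = 1/1.04·[0.2250·0.4713 + 0.7750·6.9500] = 5.2811; exercise value = 6.0000 > continuation, so V_d = 6.0000 (exercise)
Node 0 (S = 20): continuation = 1/1.04·[0.2250·0.3512 + 0.7750·6.0000] = 4.5471; exercise value = 5.0000 > continuation, so V_0 = 5.0000 (exercise)

£5.00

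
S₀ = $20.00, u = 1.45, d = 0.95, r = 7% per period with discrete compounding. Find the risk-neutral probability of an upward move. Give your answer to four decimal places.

Risk-neutral probability p = (1 + 0.07 − 0.95)/(1.45 − 0.95) = 0.1200/0.5000 = 0.2400

p = 0.2400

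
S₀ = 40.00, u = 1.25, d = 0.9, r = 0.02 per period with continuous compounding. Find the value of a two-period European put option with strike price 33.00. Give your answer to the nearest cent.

Risk-neutral probability p = (e^0.02 − 0.9)/(1.25 − 0.9) = 0.1202/0.3500 = 0.3434
Terminal stock prices: S_uu = 62.5, S_ud = 45, S_dd = 32.4
Terminal payoffs (K − S): max(-29.5, 0) = 0, max(-12, 0) = 0, max(0.6, 0) = 0.6
Node u (S = 50): V_u = e^(−0.02)·[0.3434·0.0000 + 0.6566·0.0000] = 0.0000
Node d (S = 36): V_d = e^(−0.02)·[0.3434·0.0000 + 0.6566·0.6000] = 0.3861
Node 0 (S = 40): V_0 = e^(−0.02)·[0.3434·0.0000 + 0.6566·0.3861] = 0.2485

0.25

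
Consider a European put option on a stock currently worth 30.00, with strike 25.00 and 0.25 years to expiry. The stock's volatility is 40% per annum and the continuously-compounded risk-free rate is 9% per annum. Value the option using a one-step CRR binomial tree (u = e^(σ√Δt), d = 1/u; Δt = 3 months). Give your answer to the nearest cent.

0.21

CRR parameters: u = e^(σ√Δt) = e^(0.4·√0.25) = 1.2214, d = 1/u = 0.8187
Per-period rate: rΔt = 0.09·0.25 = 0.0225, so R = e^0.0225 = 1.0228
Risk-neutral probability p = (e^0.0225 − 0.8187)/(1.2214 − 0.8187) = 0.2040/0.4027 = 0.5067
Terminal stock prices: S_u = 36.64, S_d = 24.56
Terminal payoffs (K − S): max(-11.64, 0) = 0, max(0.4381, 0) = 0.4381
Node 0 (S = 30): V_0 = e^(−0.0225)·[0.5067·0.0000 + 0.4933·0.4381] = 0.2113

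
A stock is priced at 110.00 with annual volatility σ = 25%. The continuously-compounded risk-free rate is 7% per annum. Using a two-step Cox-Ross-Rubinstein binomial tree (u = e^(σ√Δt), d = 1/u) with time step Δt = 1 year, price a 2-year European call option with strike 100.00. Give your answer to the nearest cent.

28.14

CRR parameters: u = e^(σ√Δt) = e^(0.25·√1) = 1.2840, d = 1/u = 0.7788
Per-period rate: rΔt = 0.07·1 = 0.07, so R = e^0.07 = 1.0725
Risk-neutral probability p = (e^0.07 − 0.7788)/(1.2840 − 0.7788) = 0.2937/0.5052 = 0.5813
Terminal stock prices: S_uu = 181.4, S_ud = 110, S_dd = 66.72
Terminal payoffs (S − K): max(81.36, 0) = 81.36, max(10, 0) = 10, max(-33.28, 0) = 0
Node u (S = 141.2): V_u = e^(−0.07)·[0.5813·81.3593 + 0.4187·10.0000] = 48.0034
Node d (S = 85.67): V_d = e^(−0.07)·[0.5813·10.0000 + 0.4187·0.0000] = 5.4204
Node 0 (S = 110): V_0 = e^(−0.07)·[0.5813·48.0034 + 0.4187·5.4204] = 28.1356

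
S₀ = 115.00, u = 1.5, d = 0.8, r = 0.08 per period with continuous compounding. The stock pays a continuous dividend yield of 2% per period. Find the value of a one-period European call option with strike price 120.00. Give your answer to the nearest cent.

Per-period risk-free factor R = e^0.08 = 1.0833; dividend-adjusted growth = e^(0.08−0.02) = 1.0618.
Risk-neutral probability p = (1.0618 − 0.8)/(1.5 − 0.8) = 0.2618/0.7000 = 0.3741
Terminal stock prices: S_u = 172.5, S_d = 92
Terminal payoffs (S − K): max(52.5, 0) = 52.5, max(-28, 0) = 0
Node 0 (S = 115): V_0 = e^(−0.08)·[0.3741·52.5000 + 0.6259·0.0000] = 18.1279

18.13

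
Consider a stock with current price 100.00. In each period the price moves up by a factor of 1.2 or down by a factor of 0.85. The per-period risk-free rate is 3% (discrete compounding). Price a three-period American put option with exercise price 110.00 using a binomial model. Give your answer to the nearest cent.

14.38

Risk-neutral probability p = (1 + 0.03 − 0.85)/(1.2 − 0.85) = 0.1800/0.3500 = 0.5143
Terminal stock prices: S_uuu = 172.8, S_uud = 122.4, S_udd = 86.7, S_ddd = 61.41
Terminal payoffs (K − S): max(-62.8, 0) = 0, max(-12.4, 0) = 0, max(23.3, 0) = 23.3, max(48.59, 0) = 48.59
Node uu (S = 144): continuation = 1/1.03·[0.5143·0.0000 + 0.4857·0.0000] = 0.0000; exercise value = 0.0000 ≤ continuation, so V_uu = 0.0000
Node ud (S = 102): continuation = 1/1.03·[0.5143·0.0000 + 0.4857·23.3000] = 10.9875; exercise value = 8.0000 ≤ continuation, so V_ud = 10.9875
Node dd (S = 72.25): continuation = 1/1.03·[0.5143·23.3000 + 0.4857·48.5875] = 34.5461; exercise value = 37.7500 > continuation, so V_dd = 37.7500 (exercise)
Node u (S = 120): continuation = 1/1.03·[0.5143·0.0000 + 0.4857·10.9875] = 5.1814; exercise value = 0.0000 ≤ continuation, so V_u = 5.1814
Node d (S = 85): continuation = 1/1.03·[0.5143·10.9875 + 0.4857·37.7500] = 23.2878; exercise value = 25.0000 > continuation, so V_d = 25.0000 (exercise)
Node 0 (S = 100): continuation = 1/1.03·[0.5143·5.1814 + 0.4857·25.0000] = 14.3763; exercise value = 10.0000 ≤ continuation, so V_0 = 14.3763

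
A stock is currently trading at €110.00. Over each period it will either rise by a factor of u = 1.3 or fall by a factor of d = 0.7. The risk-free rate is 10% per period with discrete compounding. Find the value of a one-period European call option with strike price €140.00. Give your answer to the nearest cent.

Risk-neutral probability p = (1 + 0.1 − 0.7)/(1.3 − 0.7) = 0.4000/0.6000 = 0.6667
Terminal stock prices: S_u = 143, S_d = 77
Terminal payoffs (S − K): max(3, 0) = 3, max(-63, 0) = 0
Node 0 (S = 110): V_0 = 1/1.1·[0.6667·3.0000 + 0.3333·0.0000] = 1.8182

€1.82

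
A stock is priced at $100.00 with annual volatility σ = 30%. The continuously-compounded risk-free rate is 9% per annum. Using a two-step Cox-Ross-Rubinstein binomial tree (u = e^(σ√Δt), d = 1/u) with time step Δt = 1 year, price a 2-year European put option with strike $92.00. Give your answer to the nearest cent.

$5.46

CRR parameters: u = e^(σ√Δt) = e^(0.3·√1) = 1.3499, d = 1/u = 0.7408
Per-period rate: rΔt = 0.09·1 = 0.09, so R = e^0.09 = 1.0942
Risk-neutral probability p = (e^0.09 − 0.7408)/(1.3499 − 0.7408) = 0.3534/0.6090 = 0.5802
Terminal stock prices: S_uu = 182.2, S_ud = 100, S_dd = 54.88
Terminal payoffs (K − S): max(-90.21, 0) = 0, max(-8, 0) = 0, max(37.12, 0) = 37.12
Node u (S = 135): V_u = e^(−0.09)·[0.5802·0.0000 + 0.4198·0.0000] = 0.0000
Node d (S = 74.08): V_d = e^(−0.09)·[0.5802·0.0000 + 0.4198·37.1188] = 14.2418
Node 0 (S = 100): V_0 = e^(−0.09)·[0.5802·0.0000 + 0.4198·14.2418] = 5.4643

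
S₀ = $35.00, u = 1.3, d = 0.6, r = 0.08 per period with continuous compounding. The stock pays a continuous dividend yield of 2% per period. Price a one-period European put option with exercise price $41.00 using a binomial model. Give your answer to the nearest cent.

$6.28

Per-period risk-free factor R = e^0.08 = 1.0833; dividend-adjusted growth = e^(0.08−0.02) = 1.0618.
Risk-neutral probability p = (1.0618 − 0.6)/(1.3 − 0.6) = 0.4618/0.7000 = 0.6598
Terminal stock prices: S_u = 45.5, S_d = 21
Terminal payoffs (K − S): max(-4.5, 0) = 0, max(20, 0) = 20
Node 0 (S = 35): V_0 = e^(−0.08)·[0.6598·0.0000 + 0.3402·20.0000] = 6.2815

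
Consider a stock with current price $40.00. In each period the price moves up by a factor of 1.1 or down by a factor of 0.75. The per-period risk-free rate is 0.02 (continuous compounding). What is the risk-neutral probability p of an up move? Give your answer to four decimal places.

p = 0.7720

Risk-neutral probability p = (e^0.02 − 0.75)/(1.1 − 0.75) = 0.2702/0.3500 = 0.7720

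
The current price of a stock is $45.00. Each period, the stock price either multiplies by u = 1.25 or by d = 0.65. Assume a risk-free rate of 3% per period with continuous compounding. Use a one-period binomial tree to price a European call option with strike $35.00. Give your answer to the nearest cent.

Risk-neutral probability p = (e^0.03 − 0.65)/(1.25 − 0.65) = 0.3805/0.6000 = 0.6341
Terminal stock prices: S_u = 56.25, S_d = 29.25
Terminal payoffs (S − K): max(21.25, 0) = 21.25, max(-5.75, 0) = 0
Node 0 (S = 45): V_0 = e^(−0.03)·[0.6341·21.2500 + 0.3659·0.0000] = 13.0762

$13.08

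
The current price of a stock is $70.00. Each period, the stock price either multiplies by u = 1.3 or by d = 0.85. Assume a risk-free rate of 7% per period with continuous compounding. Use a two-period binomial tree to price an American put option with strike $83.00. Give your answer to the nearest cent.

$13.00

Risk-neutral probability p = (e^0.07 − 0.85)/(1.3 − 0.85) = 0.2225/0.4500 = 0.4945
Terminal stock prices: S_uu = 118.3, S_ud = 77.35, S_dd = 50.57
Terminal payoffs (K − S): max(-35.3, 0) = 0, max(5.65, 0) = 5.65, max(32.43, 0) = 32.43
Node u (S = 91): continuation = e^(−0.07)·[0.4945·0.0000 + 0.5055·5.6500] = 2.6632; exercise value = 0.0000 ≤ continuation, so V_u = 2.6632
Node d (S = 59.5): continuation = e^(−0.07)·[0.4945·5.6500 + 0.5055·32.4250] = 17.8887; exercise value = 23.5000 > continuation, so V_d = 23.5000 (exercise)
Node 0 (S = 70): continuation = e^(−0.07)·[0.4945·2.6632 + 0.5055·23.5000] = 12.3048; exercise value = 13.0000 > continuation, so V_0 = 13.0000 (exercise)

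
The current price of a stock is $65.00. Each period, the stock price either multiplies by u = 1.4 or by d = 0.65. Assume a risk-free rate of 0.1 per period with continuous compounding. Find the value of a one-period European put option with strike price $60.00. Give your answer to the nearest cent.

Risk-neutral probability p = (e^0.1 − 0.65)/(1.4 − 0.65) = 0.4552/0.7500 = 0.6069
Terminal stock prices: S_u = 91, S_d = 42.25
Terminal payoffs (K − S): max(-31, 0) = 0, max(17.75, 0) = 17.75
Node 0 (S = 65): V_0 = e^(−0.1)·[0.6069·0.0000 + 0.3931·17.7500] = 6.3136

$6.31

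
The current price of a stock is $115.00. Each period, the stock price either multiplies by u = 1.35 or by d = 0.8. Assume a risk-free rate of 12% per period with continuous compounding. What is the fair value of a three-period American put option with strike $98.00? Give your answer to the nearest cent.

Risk-neutral probability p = (e^0.12 − 0.8)/(1.35 − 0.8) = 0.3275/0.5500 = 0.5954
Terminal stock prices: S_uuu = 282.9, S_uud = 167.7, S_udd = 99.36, S_ddd = 58.88
Terminal payoffs (K − S): max(-184.9, 0) = 0, max(-69.67, 0) = 0, max(-1.36, 0) = 0, max(39.12, 0) = 39.12
Node uu (S = 209.6): continuation = e^(−0.12)·[0.5954·0.0000 + 0.4046·0.0000] = 0.0000; exercise value = 0.0000 ≤ continuation, so V_uu = 0.0000
Node ud (S = 124.2): continuation = e^(−0.12)·[0.5954·0.0000 + 0.4046·0.0000] = 0.0000; exercise value = 0.0000 ≤ continuation, so V_ud = 0.0000
Node dd (S = 73.6): continuation = e^(−0.12)·[0.5954·0.0000 + 0.4046·39.1200] = 14.0364; exercise value = 24.4000 > continuation, so V_dd = 24.4000 (exercise)
Node u (S = 155.2): continuation = e^(−0.12)·[0.5954·0.0000 + 0.4046·0.0000] = 0.0000; exercise value = 0.0000 ≤ continuation, so V_u = 0.0000
Node d (S = 92): continuation = e^(−0.12)·[0.5954·0.0000 + 0.4046·24.4000] = 8.7548; exercise value = 6.0000 ≤ continuation, so V_d = 8.7548
Node 0 (S = 115): continuation = e^(−0.12)·[0.5954·0.0000 + 0.4046·8.7548] = 3.1413; exercise value = 0.0000 ≤ continuation, so V_0 = 3.1413

$3.14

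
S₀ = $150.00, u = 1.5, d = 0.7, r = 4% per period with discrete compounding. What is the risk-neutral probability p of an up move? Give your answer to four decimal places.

p = 0.4250

Risk-neutral probability p = (1 + 0.04 − 0.7)/(1.5 − 0.7) = 0.3400/0.8000 = 0.4250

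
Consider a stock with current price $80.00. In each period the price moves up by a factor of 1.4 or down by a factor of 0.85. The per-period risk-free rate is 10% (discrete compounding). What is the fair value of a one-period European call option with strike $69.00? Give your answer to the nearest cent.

Risk-neutral probability p = (1 + 0.1 − 0.85)/(1.4 − 0.85) = 0.2500/0.5500 = 0.4545
Terminal stock prices: S_u = 112, S_d = 68
Terminal payoffs (S − K): max(43, 0) = 43, max(-1, 0) = 0
Node 0 (S = 80): V_0 = 1/1.1·[0.4545·43.0000 + 0.5455·0.0000] = 17.7686

$17.77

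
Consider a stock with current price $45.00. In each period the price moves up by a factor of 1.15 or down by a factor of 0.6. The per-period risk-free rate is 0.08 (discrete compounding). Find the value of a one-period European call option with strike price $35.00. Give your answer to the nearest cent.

Risk-neutral probability p = (1 + 0.08 − 0.6)/(1.15 − 0.6) = 0.4800/0.5500 = 0.8727
Terminal stock prices: S_u = 51.75, S_d = 27
Terminal payoffs (S − K): max(16.75, 0) = 16.75, max(-8, 0) = 0
Node 0 (S = 45): V_0 = 1/1.08·[0.8727·16.7500 + 0.1273·0.0000] = 13.5354

$13.54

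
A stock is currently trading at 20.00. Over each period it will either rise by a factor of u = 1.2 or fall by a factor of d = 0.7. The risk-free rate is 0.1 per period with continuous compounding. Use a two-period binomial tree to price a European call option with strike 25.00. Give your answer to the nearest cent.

Risk-neutral probability p = (e^0.1 − 0.7)/(1.2 − 0.7) = 0.4052/0.5000 = 0.8103
Terminal stock prices: S_uu = 28.8, S_ud = 16.8, S_dd = 9.8
Terminal payoffs (S − K): max(3.8, 0) = 3.8, max(-8.2, 0) = 0, max(-15.2, 0) = 0
Node u (S = 24): V_u = e^(−0.1)·[0.8103·3.8000 + 0.1897·0.0000] = 2.7863
Node d (S = 14): V_d = e^(−0.1)·[0.8103·0.0000 + 0.1897·0.0000] = 0.0000
Node 0 (S = 20): V_0 = e^(−0.1)·[0.8103·2.7863 + 0.1897·0.0000] = 2.0430

2.04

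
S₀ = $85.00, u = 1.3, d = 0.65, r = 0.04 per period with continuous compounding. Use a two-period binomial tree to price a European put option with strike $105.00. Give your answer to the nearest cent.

Risk-neutral probability p = (e^0.04 − 0.65)/(1.3 − 0.65) = 0.3908/0.6500 = 0.6012
Terminal stock prices: S_uu = 143.7, S_ud = 71.83, S_dd = 35.91
Terminal payoffs (K − S): max(-38.65, 0) = 0, max(33.17, 0) = 33.17, max(69.09, 0) = 69.09
Node u (S = 110.5): V_u = e^(−0.04)·[0.6012·0.0000 + 0.3988·33.1750] = 12.7099
Node d (S = 55.25): V_d = e^(−0.04)·[0.6012·33.1750 + 0.3988·69.0875] = 45.6329
Node 0 (S = 85): V_0 = e^(−0.04)·[0.6012·12.7099 + 0.3988·45.6329] = 24.8249

$24.82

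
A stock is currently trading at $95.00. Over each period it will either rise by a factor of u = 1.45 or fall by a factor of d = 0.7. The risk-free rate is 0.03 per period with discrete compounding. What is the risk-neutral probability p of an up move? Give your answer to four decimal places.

p = 0.4400

Risk-neutral probability p = (1 + 0.03 − 0.7)/(1.45 − 0.7) = 0.3300/0.7500 = 0.4400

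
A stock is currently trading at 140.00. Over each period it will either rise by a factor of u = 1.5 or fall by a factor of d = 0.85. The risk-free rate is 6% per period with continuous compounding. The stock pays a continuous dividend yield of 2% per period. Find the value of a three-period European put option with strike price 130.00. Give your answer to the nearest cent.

12.96

Per-period risk-free factor R = e^0.06 = 1.0618; dividend-adjusted growth = e^(0.06−0.02) = 1.0408.
Risk-neutral probability p = (1.0408 − 0.85)/(1.5 − 0.85) = 0.1908/0.6500 = 0.2936
Terminal stock prices: S_uuu = 472.5, S_uud = 267.8, S_udd = 151.7, S_ddd = 85.98
Terminal payoffs (K − S): max(-342.5, 0) = 0, max(-137.8, 0) = 0, max(-21.72, 0) = 0, max(44.02, 0) = 44.02
Node uu (S = 315): V_uu = e^(−0.06)·[0.2936·0.0000 + 0.7064·0.0000] = 0.0000
Node ud (S = 178.5): V_ud = e^(−0.06)·[0.2936·0.0000 + 0.7064·0.0000] = 0.0000
Node dd (S = 101.1): V_dd = e^(−0.06)·[0.2936·0.0000 + 0.7064·44.0225] = 29.2884
Node u (S = 210): V_u = e^(−0.06)·[0.2936·0.0000 + 0.7064·0.0000] = 0.0000
Node d (S = 119): V_d = e^(−0.06)·[0.2936·0.0000 + 0.7064·29.2884] = 19.4857
Node 0 (S = 140): V_0 = e^(−0.06)·[0.2936·0.0000 + 0.7064·19.4857] = 12.9639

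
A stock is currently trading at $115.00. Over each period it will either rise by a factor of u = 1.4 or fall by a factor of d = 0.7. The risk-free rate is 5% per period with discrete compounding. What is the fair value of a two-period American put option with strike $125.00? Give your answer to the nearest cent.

$23.98

Risk-neutral probability p = (1 + 0.05 − 0.7)/(1.4 − 0.7) = 0.3500/0.7000 = 0.5000
Terminal stock prices: S_uu = 225.4, S_ud = 112.7, S_dd = 56.35
Terminal payoffs (K − S): max(-100.4, 0) = 0, max(12.3, 0) = 12.3, max(68.65, 0) = 68.65
Node u (S = 161): continuation = 1/1.05·[0.5000·0.0000 + 0.5000·12.3000] = 5.8571; exercise value = 0.0000 ≤ continuation, so V_u = 5.8571
Node d (S = 80.5): continuation = 1/1.05·[0.5000·12.3000 + 0.5000·68.6500] = 38.5476; exercise value = 44.5000 > continuation, so V_d = 44.5000 (exercise)
Node 0 (S = 115): continuation = 1/1.05·[0.5000·5.8571 + 0.5000·44.5000] = 23.9796; exercise value = 10.0000 ≤ continuation, so V_0 = 23.9796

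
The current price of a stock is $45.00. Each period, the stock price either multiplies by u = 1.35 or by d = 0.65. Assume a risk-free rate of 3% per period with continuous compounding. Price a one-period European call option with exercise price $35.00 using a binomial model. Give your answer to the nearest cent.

Risk-neutral probability p = (e^0.03 − 0.65)/(1.35 − 0.65) = 0.3805/0.7000 = 0.5435
Terminal stock prices: S_u = 60.75, S_d = 29.25
Terminal payoffs (S − K): max(25.75, 0) = 25.75, max(-5.75, 0) = 0
Node 0 (S = 45): V_0 = e^(−0.03)·[0.5435·25.7500 + 0.4565·0.0000] = 13.5817

$13.58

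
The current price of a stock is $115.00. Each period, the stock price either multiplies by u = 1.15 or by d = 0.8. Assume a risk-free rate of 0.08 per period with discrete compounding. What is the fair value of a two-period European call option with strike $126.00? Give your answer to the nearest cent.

$14.31

Risk-neutral probability p = (1 + 0.08 − 0.8)/(1.15 − 0.8) = 0.2800/0.3500 = 0.8000
Terminal stock prices: S_uu = 152.1, S_ud = 105.8, S_dd = 73.6
Terminal payoffs (S − K): max(26.09, 0) = 26.09, max(-20.2, 0) = 0, max(-52.4, 0) = 0
Node u (S = 132.2): V_u = 1/1.08·[0.8000·26.0875 + 0.2000·0.0000] = 19.3241
Node d (S = 92): V_d = 1/1.08·[0.8000·0.0000 + 0.2000·0.0000] = 0.0000
Node 0 (S = 115): V_0 = 1/1.08·[0.8000·19.3241 + 0.2000·0.0000] = 14.3141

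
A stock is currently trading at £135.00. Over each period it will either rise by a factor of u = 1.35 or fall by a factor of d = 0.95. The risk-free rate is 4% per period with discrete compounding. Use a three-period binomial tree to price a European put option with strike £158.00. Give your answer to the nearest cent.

£17.49

Risk-neutral probability p = (1 + 0.04 − 0.95)/(1.35 − 0.95) = 0.0900/0.4000 = 0.2250
Terminal stock prices: S_uuu = 332.2, S_uud = 233.7, S_udd = 164.5, S_ddd = 115.7
Terminal payoffs (K − S): max(-174.2, 0) = 0, max(-75.74, 0) = 0, max(-6.481, 0) = 0, max(42.25, 0) = 42.25
Node uu (S = 246): V_uu = 1/1.04·[0.2250·0.0000 + 0.7750·0.0000] = 0.0000
Node ud (S = 173.1): V_ud = 1/1.04·[0.2250·0.0000 + 0.7750·0.0000] = 0.0000
Node dd (S = 121.8): V_dd = 1/1.04·[0.2250·0.0000 + 0.7750·42.2544] = 31.4876
Node u (S = 182.2): V_u = 1/1.04·[0.2250·0.0000 + 0.7750·0.0000] = 0.0000
Node d (S = 128.2): V_d = 1/1.04·[0.2250·0.0000 + 0.7750·31.4876] = 23.4643
Node 0 (S = 135): V_0 = 1/1.04·[0.2250·0.0000 + 0.7750·23.4643] = 17.4854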